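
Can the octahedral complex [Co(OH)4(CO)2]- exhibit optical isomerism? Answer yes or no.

In an octahedral complex each vertex has one trans partner and four cis neighbours.
There are 2 geometric isomers: CO trans; CO cis.
Each arrangement has an internal mirror plane or centre of symmetry, so none is chiral.

no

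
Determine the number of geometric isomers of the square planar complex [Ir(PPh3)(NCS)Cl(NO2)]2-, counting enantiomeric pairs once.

In a square planar complex each vertex has one trans partner and two cis neighbours.
Systematic placement gives 3 geometric isomers: (Cl/NO2 trans, NCS/PPh3 trans); (Cl/PPh3 trans, NCS/NO2 trans); (Cl/NCS trans, NO2/PPh3 trans).

3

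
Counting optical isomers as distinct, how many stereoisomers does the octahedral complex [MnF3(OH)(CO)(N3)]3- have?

In an octahedral complex each vertex has one trans partner and four cis neighbours.
There are 4 geometric isomers: F mer (3 arrangements); F fac (chiral).
One of these lacks any improper symmetry element and so occurs as an enantiomeric pair, giving 4 + 1 = 5 stereoisomers in total.

5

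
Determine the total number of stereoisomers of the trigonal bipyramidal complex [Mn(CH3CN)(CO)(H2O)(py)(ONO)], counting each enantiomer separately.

A trigonal bipyramid has two axial and three equatorial sites, which are chemically inequivalent.
Placing the ligands in turn and identifying arrangements related by rotation or reflection leaves 10 distinct geometric isomers.
Of these, 10 lack any improper symmetry element and so occur as enantiomeric pairs, giving 10 + 10 = 20 stereoisomers in total.

20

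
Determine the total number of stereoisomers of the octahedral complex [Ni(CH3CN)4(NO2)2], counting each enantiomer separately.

2

In an octahedral complex each vertex has one trans partner and four cis neighbours.
Systematic placement gives 2 geometric isomers: NO2 trans; NO2 cis.
Each arrangement has an internal mirror plane or centre of symmetry, so none is chiral.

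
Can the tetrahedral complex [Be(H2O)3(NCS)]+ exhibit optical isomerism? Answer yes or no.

no

Only one geometric arrangement is possible.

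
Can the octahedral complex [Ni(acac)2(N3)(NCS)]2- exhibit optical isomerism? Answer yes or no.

yes

The six octahedral sites form three mutually perpendicular trans pairs.
Each acac is bidentate and must span two cis positions.
There are 2 geometric isomers: N3 and NCS mutually trans; N3 and NCS mutually cis (chiral).
One of these lacks any improper symmetry element and so occurs as an enantiomeric pair, giving 2 + 1 = 3 stereoisomers in total.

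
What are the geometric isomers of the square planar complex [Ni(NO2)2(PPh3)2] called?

cis and trans

A square has two trans pairs of vertices; adjacent vertices are cis.
There are 2 geometric isomers: NO2 cis; NO2 trans.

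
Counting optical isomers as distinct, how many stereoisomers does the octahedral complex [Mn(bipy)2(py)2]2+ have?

3

The six octahedral sites form three mutually perpendicular trans pairs.
Each bipy is bidentate and must span two cis positions.
Working through the distinct placements yields 2 geometric isomers: py trans; py cis (chiral).
One of these lacks any improper symmetry element and so occurs as an enantiomeric pair, giving 2 + 1 = 3 stereoisomers in total.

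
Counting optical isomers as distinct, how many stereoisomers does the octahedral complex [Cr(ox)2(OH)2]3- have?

An octahedron has six vertices in three trans pairs; every non-trans pair is cis.
Each ox is bidentate and must span two cis positions.
The distinct arrangements are (2 in all): OH trans; OH cis (chiral).
One of these lacks any improper symmetry element and so occurs as an enantiomeric pair, giving 2 + 1 = 3 stereoisomers in total.

3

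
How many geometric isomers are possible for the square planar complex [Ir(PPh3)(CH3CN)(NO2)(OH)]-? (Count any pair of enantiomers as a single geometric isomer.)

A square has two trans pairs of vertices; adjacent vertices are cis.
Working through the distinct placements yields 3 geometric isomers: (CH3CN/OH trans, NO2/PPh3 trans); (CH3CN/PPh3 trans, NO2/OH trans); (CH3CN/NO2 trans, OH/PPh3 trans).

3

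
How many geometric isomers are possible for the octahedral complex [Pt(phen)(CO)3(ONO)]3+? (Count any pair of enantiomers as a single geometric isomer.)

In an octahedral complex each vertex has one trans partner and four cis neighbours.
Each phen is bidentate and must span two cis positions.
There are 2 geometric isomers: CO mer; CO fac.

2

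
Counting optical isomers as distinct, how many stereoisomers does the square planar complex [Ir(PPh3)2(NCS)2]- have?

2

In a square planar complex each vertex has one trans partner and two cis neighbours.
Working through the distinct placements yields 2 geometric isomers: PPh3 cis; PPh3 trans.
Each arrangement has an internal mirror plane or centre of symmetry, so none is chiral.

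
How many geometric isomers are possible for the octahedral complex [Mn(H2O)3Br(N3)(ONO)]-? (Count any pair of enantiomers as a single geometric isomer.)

4

The six octahedral sites form three mutually perpendicular trans pairs.
The distinct arrangements are (4 in all): H2O mer (3 arrangements); H2O fac (chiral).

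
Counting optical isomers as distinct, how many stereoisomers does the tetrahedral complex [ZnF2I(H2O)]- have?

1

In a tetrahedral complex all four positions are equivalent and every pair of ligands is adjacent — there is no cis/trans distinction.
Only one geometric arrangement is possible.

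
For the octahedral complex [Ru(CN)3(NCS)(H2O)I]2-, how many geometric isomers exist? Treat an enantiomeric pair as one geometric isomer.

There are 4 geometric isomers: CN mer (3 arrangements); CN fac (chiral).

4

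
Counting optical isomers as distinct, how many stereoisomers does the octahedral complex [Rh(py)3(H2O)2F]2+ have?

3

In an octahedral complex each vertex has one trans partner and four cis neighbours.
Working through the distinct placements yields 3 geometric isomers: py mer, H2O cis; py mer, H2O trans; py fac, H2O cis.
Each arrangement has an internal mirror plane or centre of symmetry, so none is chiral.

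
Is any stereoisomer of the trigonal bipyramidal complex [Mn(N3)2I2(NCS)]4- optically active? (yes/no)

In a trigonal bipyramid the two axial positions differ from the three equatorial ones.
Placing the ligands in turn and identifying arrangements related by rotation or reflection leaves 5 distinct geometric isomers.
One of these lacks any improper symmetry element and so occurs as an enantiomeric pair, giving 5 + 1 = 6 stereoisomers in total.

yes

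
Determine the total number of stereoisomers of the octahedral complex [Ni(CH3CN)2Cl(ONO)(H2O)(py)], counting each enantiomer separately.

15

Placing the ligands in turn and identifying arrangements related by rotation or reflection leaves 9 distinct geometric isomers.
Of these, 6 lack any improper symmetry element and so occur as enantiomeric pairs, giving 9 + 6 = 15 stereoisomers in total.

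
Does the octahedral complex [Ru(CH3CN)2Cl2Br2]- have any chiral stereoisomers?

yes

The six octahedral sites form three mutually perpendicular trans pairs.
Working through the distinct placements yields 5 geometric isomers: CH3CN trans, Cl trans, Br trans; CH3CN cis, Cl cis, Br trans; CH3CN cis, Cl trans, Br cis; CH3CN cis, Cl cis, Br cis (chiral); CH3CN trans, Cl cis, Br cis.
One of these lacks any improper symmetry element and so occurs as an enantiomeric pair, giving 5 + 1 = 6 stereoisomers in total.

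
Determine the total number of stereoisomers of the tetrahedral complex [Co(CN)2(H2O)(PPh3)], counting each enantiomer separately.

Only one geometric arrangement is possible.

1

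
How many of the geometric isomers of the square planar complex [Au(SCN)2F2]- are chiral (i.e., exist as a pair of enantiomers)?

0

In a square planar complex each vertex has one trans partner and two cis neighbours.
The distinct arrangements are (2 in all): SCN cis; SCN trans.
Each arrangement has an internal mirror plane or centre of symmetry, so none is chiral.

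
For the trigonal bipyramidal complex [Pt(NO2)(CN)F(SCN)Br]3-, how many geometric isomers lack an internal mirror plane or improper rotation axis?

10

A trigonal bipyramid has two axial and three equatorial sites, which are chemically inequivalent.
Exhaustive case analysis gives 10 geometric isomers.
Of these, 10 lack any improper symmetry element and so occur as enantiomeric pairs, giving 10 + 10 = 20 stereoisomers in total.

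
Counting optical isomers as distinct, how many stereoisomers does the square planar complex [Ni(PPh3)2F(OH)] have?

A square has two trans pairs of vertices; adjacent vertices are cis.
Systematic placement gives 2 geometric isomers: PPh3 cis; PPh3 trans.
Each arrangement has an internal mirror plane or centre of symmetry, so none is chiral.

2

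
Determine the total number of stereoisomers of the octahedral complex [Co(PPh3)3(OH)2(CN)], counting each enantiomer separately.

Systematic placement gives 3 geometric isomers: PPh3 mer, OH cis; PPh3 mer, OH trans; PPh3 fac, OH cis.
Each arrangement has an internal mirror plane or centre of symmetry, so none is chiral.

3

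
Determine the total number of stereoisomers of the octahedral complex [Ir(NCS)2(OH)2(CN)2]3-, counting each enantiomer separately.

6

Systematic placement gives 5 geometric isomers: NCS trans, OH trans, CN trans; NCS cis, OH cis, CN trans; NCS cis, OH trans, CN cis; NCS cis, OH cis, CN cis (chiral); NCS trans, OH cis, CN cis.
One of these lacks any improper symmetry element and so occurs as an enantiomeric pair, giving 5 + 1 = 6 stereoisomers in total.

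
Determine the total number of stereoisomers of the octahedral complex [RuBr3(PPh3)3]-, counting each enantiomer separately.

2

The six octahedral sites form three mutually perpendicular trans pairs.
Working through the distinct placements yields 2 geometric isomers: Br mer; Br fac.
Each arrangement has an internal mirror plane or centre of symmetry, so none is chiral.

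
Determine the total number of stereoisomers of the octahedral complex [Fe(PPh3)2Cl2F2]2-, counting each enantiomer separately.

6

Systematic placement gives 5 geometric isomers: PPh3 trans, Cl trans, F trans; PPh3 cis, Cl trans, F cis; PPh3 trans, Cl cis, F cis; PPh3 cis, Cl cis, F cis (chiral); PPh3 cis, Cl cis, F trans.
One of these lacks any improper symmetry element and so occurs as an enantiomeric pair, giving 5 + 1 = 6 stereoisomers in total.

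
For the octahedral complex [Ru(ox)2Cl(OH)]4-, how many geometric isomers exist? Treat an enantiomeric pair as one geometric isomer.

2

Each ox is bidentate and must span two cis positions.
The distinct arrangements are (2 in all): Cl and OH mutually trans; Cl and OH mutually cis (chiral).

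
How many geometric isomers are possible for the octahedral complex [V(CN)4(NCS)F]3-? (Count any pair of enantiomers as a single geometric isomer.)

The six octahedral sites form three mutually perpendicular trans pairs.
Systematic placement gives 2 geometric isomers: NCS and F mutually trans; NCS and F mutually cis.

2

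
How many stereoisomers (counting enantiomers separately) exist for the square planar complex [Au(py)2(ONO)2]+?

2

A square has two trans pairs of vertices; adjacent vertices are cis.
Systematic placement gives 2 geometric isomers: py cis; py trans.
Each arrangement has an internal mirror plane or centre of symmetry, so none is chiral.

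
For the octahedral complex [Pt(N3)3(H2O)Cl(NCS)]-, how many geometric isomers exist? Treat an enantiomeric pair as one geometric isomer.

An octahedron has six vertices in three trans pairs; every non-trans pair is cis.
The distinct arrangements are (4 in all): N3 mer (3 arrangements); N3 fac (chiral).

4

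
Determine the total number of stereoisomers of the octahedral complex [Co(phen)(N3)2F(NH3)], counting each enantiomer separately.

The six octahedral sites form three mutually perpendicular trans pairs.
Each phen is bidentate and must span two cis positions.
Working through the distinct placements yields 4 geometric isomers: N3 cis (3 arrangements, 2 chiral); N3 trans.
Of these, 2 lack any improper symmetry element and so occur as enantiomeric pairs, giving 4 + 2 = 6 stereoisomers in total.

6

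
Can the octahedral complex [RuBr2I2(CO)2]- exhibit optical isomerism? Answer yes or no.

yes

In an octahedral complex each vertex has one trans partner and four cis neighbours.
There are 5 geometric isomers: Br trans, I trans, CO trans; Br trans, I cis, CO cis; Br cis, I trans, CO cis; Br cis, I cis, CO cis (chiral); Br cis, I cis, CO trans.
One of these lacks any improper symmetry element and so occurs as an enantiomeric pair, giving 5 + 1 = 6 stereoisomers in total.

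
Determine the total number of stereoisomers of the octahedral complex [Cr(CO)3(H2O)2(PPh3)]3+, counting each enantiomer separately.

3

The six octahedral sites form three mutually perpendicular trans pairs.
There are 3 geometric isomers: CO mer, H2O cis; CO mer, H2O trans; CO fac, H2O cis.
Each arrangement has an internal mirror plane or centre of symmetry, so none is chiral.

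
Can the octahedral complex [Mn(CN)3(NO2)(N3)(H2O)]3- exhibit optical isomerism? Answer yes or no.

yes

The six octahedral sites form three mutually perpendicular trans pairs.
The distinct arrangements are (4 in all): CN mer (3 arrangements); CN fac (chiral).
One of these lacks any improper symmetry element and so occurs as an enantiomeric pair, giving 4 + 1 = 5 stereoisomers in total.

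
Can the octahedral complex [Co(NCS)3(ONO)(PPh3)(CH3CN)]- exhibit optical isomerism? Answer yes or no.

An octahedron has six vertices in three trans pairs; every non-trans pair is cis.
Working through the distinct placements yields 4 geometric isomers: NCS mer (3 arrangements); NCS fac (chiral).
One of these lacks any improper symmetry element and so occurs as an enantiomeric pair, giving 4 + 1 = 5 stereoisomers in total.

yes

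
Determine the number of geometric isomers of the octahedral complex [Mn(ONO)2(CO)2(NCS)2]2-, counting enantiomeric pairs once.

In an octahedral complex each vertex has one trans partner and four cis neighbours.
There are 5 geometric isomers: ONO trans, CO trans, NCS trans; ONO cis, CO trans, NCS cis; ONO trans, CO cis, NCS cis; ONO cis, CO cis, NCS cis (chiral); ONO cis, CO cis, NCS trans.

5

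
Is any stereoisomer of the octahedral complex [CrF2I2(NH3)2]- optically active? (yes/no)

The six octahedral sites form three mutually perpendicular trans pairs.
There are 5 geometric isomers: F trans, I trans, NH3 trans; F trans, I cis, NH3 cis; F cis, I cis, NH3 trans; F cis, I cis, NH3 cis (chiral); F cis, I trans, NH3 cis.
One of these lacks any improper symmetry element and so occurs as an enantiomeric pair, giving 5 + 1 = 6 stereoisomers in total.

yes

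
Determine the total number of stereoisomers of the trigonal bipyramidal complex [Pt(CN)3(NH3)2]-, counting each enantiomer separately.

A trigonal bipyramid has two axial and three equatorial sites, which are chemically inequivalent.
There are 3 geometric isomers: NH3 both equatorial; NH3 one axial, one equatorial; NH3 both axial.
Each arrangement has an internal mirror plane or centre of symmetry, so none is chiral.

3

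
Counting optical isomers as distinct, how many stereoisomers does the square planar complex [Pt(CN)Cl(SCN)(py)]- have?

In a square planar complex each vertex has one trans partner and two cis neighbours.
There are 3 geometric isomers: (CN/SCN trans, Cl/py trans); (CN/py trans, Cl/SCN trans); (CN/Cl trans, SCN/py trans).
Each arrangement has an internal mirror plane or centre of symmetry, so none is chiral.

3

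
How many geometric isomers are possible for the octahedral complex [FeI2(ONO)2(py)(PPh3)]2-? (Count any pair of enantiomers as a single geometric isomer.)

6

An octahedron has six vertices in three trans pairs; every non-trans pair is cis.
The distinct arrangements are (6 in all): I trans, ONO trans; I trans, ONO cis; I cis, ONO cis (3 arrangements, 2 chiral); I cis, ONO trans.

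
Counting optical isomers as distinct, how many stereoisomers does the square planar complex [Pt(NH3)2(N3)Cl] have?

2

In a square planar complex each vertex has one trans partner and two cis neighbours.
Working through the distinct placements yields 2 geometric isomers: NH3 cis; NH3 trans.
Each arrangement has an internal mirror plane or centre of symmetry, so none is chiral.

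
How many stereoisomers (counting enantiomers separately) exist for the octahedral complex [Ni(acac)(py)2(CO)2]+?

The six octahedral sites form three mutually perpendicular trans pairs.
Each acac is bidentate and must span two cis positions.
There are 3 geometric isomers: py cis, CO trans; py trans, CO cis; py cis, CO cis (chiral).
One of these lacks any improper symmetry element and so occurs as an enantiomeric pair, giving 3 + 1 = 4 stereoisomers in total.

4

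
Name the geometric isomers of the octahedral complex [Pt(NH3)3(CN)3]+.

fac and mer

The distinct arrangements are (2 in all): NH3 mer; NH3 fac.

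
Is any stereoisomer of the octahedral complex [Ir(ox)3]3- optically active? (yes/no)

An octahedron has six vertices in three trans pairs; every non-trans pair is cis.
Each ox is bidentate and must span two cis positions.
Only one geometric arrangement is possible; it has no improper symmetry element, so it exists as a pair of enantiomers (2 stereoisomers).

yes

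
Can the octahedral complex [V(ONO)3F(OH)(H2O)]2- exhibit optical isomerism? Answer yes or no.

yes

The six octahedral sites form three mutually perpendicular trans pairs.
There are 4 geometric isomers: ONO mer (3 arrangements); ONO fac (chiral).
One of these lacks any improper symmetry element and so occurs as an enantiomeric pair, giving 4 + 1 = 5 stereoisomers in total.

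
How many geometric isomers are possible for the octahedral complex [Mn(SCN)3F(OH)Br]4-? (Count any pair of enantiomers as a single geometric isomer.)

4

The six octahedral sites form three mutually perpendicular trans pairs.
Systematic placement gives 4 geometric isomers: SCN mer (3 arrangements); SCN fac (chiral).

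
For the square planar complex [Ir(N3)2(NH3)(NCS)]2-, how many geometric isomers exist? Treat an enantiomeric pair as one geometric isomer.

2

In a square planar complex each vertex has one trans partner and two cis neighbours.
The distinct arrangements are (2 in all): N3 cis; N3 trans.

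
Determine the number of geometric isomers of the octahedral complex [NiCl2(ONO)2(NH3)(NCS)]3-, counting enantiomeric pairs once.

6

In an octahedral complex each vertex has one trans partner and four cis neighbours.
Working through the distinct placements yields 6 geometric isomers: Cl trans, ONO trans; Cl trans, ONO cis; Cl cis, ONO trans; Cl cis, ONO cis (3 arrangements, 2 chiral).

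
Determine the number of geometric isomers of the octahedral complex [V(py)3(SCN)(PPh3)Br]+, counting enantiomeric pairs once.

In an octahedral complex each vertex has one trans partner and four cis neighbours.
The distinct arrangements are (4 in all): py mer (3 arrangements); py fac (chiral).

4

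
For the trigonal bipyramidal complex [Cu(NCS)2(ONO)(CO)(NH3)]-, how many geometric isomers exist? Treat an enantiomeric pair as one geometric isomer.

7

A trigonal bipyramid has two axial and three equatorial sites, which are chemically inequivalent.
Exhaustive case analysis gives 7 geometric isomers.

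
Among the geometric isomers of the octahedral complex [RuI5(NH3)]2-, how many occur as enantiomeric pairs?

An octahedron has six vertices in three trans pairs; every non-trans pair is cis.
Only one geometric arrangement is possible.

0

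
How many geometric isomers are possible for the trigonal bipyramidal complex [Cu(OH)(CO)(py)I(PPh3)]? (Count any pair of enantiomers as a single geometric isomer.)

10

A trigonal bipyramid has two axial and three equatorial sites, which are chemically inequivalent.
Placing the ligands in turn and identifying arrangements related by rotation or reflection leaves 10 distinct geometric isomers.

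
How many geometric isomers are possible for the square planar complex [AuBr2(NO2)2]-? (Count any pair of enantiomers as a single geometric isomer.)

2

In a square planar complex each vertex has one trans partner and two cis neighbours.
Working through the distinct placements yields 2 geometric isomers: Br cis; Br trans.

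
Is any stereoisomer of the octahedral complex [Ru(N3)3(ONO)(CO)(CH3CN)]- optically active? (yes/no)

The six octahedral sites form three mutually perpendicular trans pairs.
There are 4 geometric isomers: N3 mer (3 arrangements); N3 fac (chiral).
One of these lacks any improper symmetry element and so occurs as an enantiomeric pair, giving 4 + 1 = 5 stereoisomers in total.

yes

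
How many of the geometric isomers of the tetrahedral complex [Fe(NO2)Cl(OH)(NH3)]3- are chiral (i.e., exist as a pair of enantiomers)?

1

Only one geometric arrangement is possible; it has no improper symmetry element, so it exists as a pair of enantiomers (2 stereoisomers).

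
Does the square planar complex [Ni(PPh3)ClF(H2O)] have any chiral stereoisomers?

In a square planar complex each vertex has one trans partner and two cis neighbours.
Systematic placement gives 3 geometric isomers: (Cl/H2O trans, F/PPh3 trans); (Cl/PPh3 trans, F/H2O trans); (Cl/F trans, H2O/PPh3 trans).
Each arrangement has an internal mirror plane or centre of symmetry, so none is chiral.

no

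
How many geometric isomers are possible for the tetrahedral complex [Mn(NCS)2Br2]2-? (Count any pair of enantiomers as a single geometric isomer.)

1

In a tetrahedral complex all four positions are equivalent and every pair of ligands is adjacent — there is no cis/trans distinction.
Only one geometric arrangement is possible.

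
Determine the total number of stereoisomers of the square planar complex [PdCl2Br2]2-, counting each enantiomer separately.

2

A square has two trans pairs of vertices; adjacent vertices are cis.
There are 2 geometric isomers: Cl cis; Cl trans.
Each arrangement has an internal mirror plane or centre of symmetry, so none is chiral.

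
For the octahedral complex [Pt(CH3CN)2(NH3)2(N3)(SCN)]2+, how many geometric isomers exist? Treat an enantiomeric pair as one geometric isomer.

6

The six octahedral sites form three mutually perpendicular trans pairs.
There are 6 geometric isomers: CH3CN trans, NH3 cis; CH3CN trans, NH3 trans; CH3CN cis, NH3 cis (3 arrangements, 2 chiral); CH3CN cis, NH3 trans.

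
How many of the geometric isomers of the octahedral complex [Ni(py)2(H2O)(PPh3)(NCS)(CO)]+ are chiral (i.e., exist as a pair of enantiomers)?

6

An octahedron has six vertices in three trans pairs; every non-trans pair is cis.
Placing the ligands in turn and identifying arrangements related by rotation or reflection leaves 9 distinct geometric isomers.
Of these, 6 lack any improper symmetry element and so occur as enantiomeric pairs, giving 9 + 6 = 15 stereoisomers in total.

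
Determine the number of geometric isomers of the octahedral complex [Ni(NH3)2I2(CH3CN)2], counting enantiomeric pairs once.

Working through the distinct placements yields 5 geometric isomers: NH3 trans, I trans, CH3CN trans; NH3 cis, I cis, CH3CN trans; NH3 trans, I cis, CH3CN cis; NH3 cis, I cis, CH3CN cis (chiral); NH3 cis, I trans, CH3CN cis.

5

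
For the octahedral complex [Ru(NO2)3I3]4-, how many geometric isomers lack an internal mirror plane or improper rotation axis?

0

Systematic placement gives 2 geometric isomers: NO2 mer; NO2 fac.
Each arrangement has an internal mirror plane or centre of symmetry, so none is chiral.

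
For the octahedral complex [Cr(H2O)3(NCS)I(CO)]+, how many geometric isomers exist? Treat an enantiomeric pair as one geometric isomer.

An octahedron has six vertices in three trans pairs; every non-trans pair is cis.
Systematic placement gives 4 geometric isomers: H2O mer (3 arrangements); H2O fac (chiral).

4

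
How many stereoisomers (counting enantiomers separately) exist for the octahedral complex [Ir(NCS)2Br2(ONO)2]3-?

Systematic placement gives 5 geometric isomers: NCS trans, Br trans, ONO trans; NCS cis, Br trans, ONO cis; NCS cis, Br cis, ONO trans; NCS cis, Br cis, ONO cis (chiral); NCS trans, Br cis, ONO cis.
One of these lacks any improper symmetry element and so occurs as an enantiomeric pair, giving 5 + 1 = 6 stereoisomers in total.

6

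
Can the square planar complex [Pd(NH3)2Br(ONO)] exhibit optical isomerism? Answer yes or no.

no

Working through the distinct placements yields 2 geometric isomers: NH3 cis; NH3 trans.
Each arrangement has an internal mirror plane or centre of symmetry, so none is chiral.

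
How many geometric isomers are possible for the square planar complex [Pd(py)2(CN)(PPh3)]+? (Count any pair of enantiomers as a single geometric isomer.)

2

In a square planar complex each vertex has one trans partner and two cis neighbours.
The distinct arrangements are (2 in all): py cis; py trans.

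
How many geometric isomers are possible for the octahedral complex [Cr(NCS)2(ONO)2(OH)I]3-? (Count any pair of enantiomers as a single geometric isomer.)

The six octahedral sites form three mutually perpendicular trans pairs.
Systematic placement gives 6 geometric isomers: NCS cis, ONO trans; NCS cis, ONO cis (3 arrangements, 2 chiral); NCS trans, ONO trans; NCS trans, ONO cis.

6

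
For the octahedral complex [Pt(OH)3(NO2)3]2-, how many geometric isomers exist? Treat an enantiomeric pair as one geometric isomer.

There are 2 geometric isomers: OH mer; OH fac.

2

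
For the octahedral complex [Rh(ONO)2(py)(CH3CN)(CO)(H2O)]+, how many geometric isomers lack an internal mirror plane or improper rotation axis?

6

Placing the ligands in turn and identifying arrangements related by rotation or reflection leaves 9 distinct geometric isomers.
Of these, 6 lack any improper symmetry element and so occur as enantiomeric pairs, giving 9 + 6 = 15 stereoisomers in total.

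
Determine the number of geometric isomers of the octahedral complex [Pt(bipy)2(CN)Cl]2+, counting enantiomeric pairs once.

2

The six octahedral sites form three mutually perpendicular trans pairs.
Each bipy is bidentate and must span two cis positions.
Systematic placement gives 2 geometric isomers: CN and Cl mutually trans; CN and Cl mutually cis (chiral).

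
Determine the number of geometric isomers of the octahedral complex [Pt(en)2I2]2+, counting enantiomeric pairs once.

In an octahedral complex each vertex has one trans partner and four cis neighbours.
Each en is bidentate and must span two cis positions.
There are 2 geometric isomers: I trans; I cis (chiral).

2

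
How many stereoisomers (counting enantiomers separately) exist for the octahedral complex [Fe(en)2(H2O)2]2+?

3

In an octahedral complex each vertex has one trans partner and four cis neighbours.
Each en is bidentate and must span two cis positions.
Working through the distinct placements yields 2 geometric isomers: H2O trans; H2O cis (chiral).
One of these lacks any improper symmetry element and so occurs as an enantiomeric pair, giving 2 + 1 = 3 stereoisomers in total.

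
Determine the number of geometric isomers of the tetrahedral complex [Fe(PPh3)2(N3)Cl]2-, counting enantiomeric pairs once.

Only one geometric arrangement is possible.

1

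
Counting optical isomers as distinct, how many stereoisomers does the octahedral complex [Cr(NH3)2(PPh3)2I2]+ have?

An octahedron has six vertices in three trans pairs; every non-trans pair is cis.
Working through the distinct placements yields 5 geometric isomers: NH3 trans, PPh3 trans, I trans; NH3 cis, PPh3 cis, I trans; NH3 cis, PPh3 trans, I cis; NH3 cis, PPh3 cis, I cis (chiral); NH3 trans, PPh3 cis, I cis.
One of these lacks any improper symmetry element and so occurs as an enantiomeric pair, giving 5 + 1 = 6 stereoisomers in total.

6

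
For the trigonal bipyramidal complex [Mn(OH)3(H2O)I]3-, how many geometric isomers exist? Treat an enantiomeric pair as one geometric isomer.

4

Working through the distinct placements yields 4 geometric isomers: H2O axial, I axial; H2O axial, I equatorial; H2O equatorial, I axial; H2O equatorial, I equatorial.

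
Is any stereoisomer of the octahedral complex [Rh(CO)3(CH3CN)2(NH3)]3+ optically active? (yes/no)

The six octahedral sites form three mutually perpendicular trans pairs.
The distinct arrangements are (3 in all): CO mer, CH3CN trans; CO fac, CH3CN cis; CO mer, CH3CN cis.
Each arrangement has an internal mirror plane or centre of symmetry, so none is chiral.

no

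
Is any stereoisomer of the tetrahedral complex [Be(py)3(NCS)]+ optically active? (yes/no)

no

In a tetrahedral complex all four positions are equivalent and every pair of ligands is adjacent — there is no cis/trans distinction.
Only one geometric arrangement is possible.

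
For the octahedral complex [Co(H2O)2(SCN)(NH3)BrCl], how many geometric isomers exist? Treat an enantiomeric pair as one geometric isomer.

9

In an octahedral complex each vertex has one trans partner and four cis neighbours.
Systematic enumeration (placing each ligand type in turn and discarding arrangements equivalent by rotation or reflection) gives 9 geometric isomers.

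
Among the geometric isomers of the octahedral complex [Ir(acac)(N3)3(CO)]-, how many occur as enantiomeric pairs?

0

An octahedron has six vertices in three trans pairs; every non-trans pair is cis.
Each acac is bidentate and must span two cis positions.
Working through the distinct placements yields 2 geometric isomers: N3 fac; N3 mer.
Each arrangement has an internal mirror plane or centre of symmetry, so none is chiral.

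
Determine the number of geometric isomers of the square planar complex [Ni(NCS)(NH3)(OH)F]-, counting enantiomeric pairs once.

3

A square has two trans pairs of vertices; adjacent vertices are cis.
Working through the distinct placements yields 3 geometric isomers: (F/NH3 trans, NCS/OH trans); (F/OH trans, NCS/NH3 trans); (F/NCS trans, NH3/OH trans).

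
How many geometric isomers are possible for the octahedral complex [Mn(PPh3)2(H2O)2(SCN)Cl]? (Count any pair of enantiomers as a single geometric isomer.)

6

The six octahedral sites form three mutually perpendicular trans pairs.
Systematic placement gives 6 geometric isomers: PPh3 cis, H2O cis (3 arrangements, 2 chiral); PPh3 trans, H2O cis; PPh3 cis, H2O trans; PPh3 trans, H2O trans.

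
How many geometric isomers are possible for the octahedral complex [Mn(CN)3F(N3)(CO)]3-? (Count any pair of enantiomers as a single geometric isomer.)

There are 4 geometric isomers: CN mer (3 arrangements); CN fac (chiral).

4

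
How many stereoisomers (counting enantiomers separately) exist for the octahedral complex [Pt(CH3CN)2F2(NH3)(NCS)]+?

8

An octahedron has six vertices in three trans pairs; every non-trans pair is cis.
Systematic placement gives 6 geometric isomers: CH3CN trans, F trans; CH3CN trans, F cis; CH3CN cis, F cis (3 arrangements, 2 chiral); CH3CN cis, F trans.
Of these, 2 lack any improper symmetry element and so occur as enantiomeric pairs, giving 6 + 2 = 8 stereoisomers in total.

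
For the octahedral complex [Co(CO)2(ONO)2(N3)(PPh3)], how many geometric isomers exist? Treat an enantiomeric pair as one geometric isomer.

An octahedron has six vertices in three trans pairs; every non-trans pair is cis.
There are 6 geometric isomers: CO trans, ONO cis; CO trans, ONO trans; CO cis, ONO cis (3 arrangements, 2 chiral); CO cis, ONO trans.

6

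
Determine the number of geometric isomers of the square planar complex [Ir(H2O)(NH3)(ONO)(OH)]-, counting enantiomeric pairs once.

In a square planar complex each vertex has one trans partner and two cis neighbours.
There are 3 geometric isomers: (H2O/OH trans, NH3/ONO trans); (H2O/ONO trans, NH3/OH trans); (H2O/NH3 trans, OH/ONO trans).

3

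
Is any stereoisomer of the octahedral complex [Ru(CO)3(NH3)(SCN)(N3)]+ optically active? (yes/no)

yes

Systematic placement gives 4 geometric isomers: CO mer (3 arrangements); CO fac (chiral).
One of these lacks any improper symmetry element and so occurs as an enantiomeric pair, giving 4 + 1 = 5 stereoisomers in total.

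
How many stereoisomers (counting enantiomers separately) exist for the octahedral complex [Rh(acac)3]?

In an octahedral complex each vertex has one trans partner and four cis neighbours.
Each acac is bidentate and must span two cis positions.
Only one geometric arrangement is possible; it has no improper symmetry element, so it exists as a pair of enantiomers (2 stereoisomers).

2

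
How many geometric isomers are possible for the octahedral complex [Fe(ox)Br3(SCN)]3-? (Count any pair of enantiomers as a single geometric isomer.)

Each ox is bidentate and must span two cis positions.
Systematic placement gives 2 geometric isomers: Br mer; Br fac.

2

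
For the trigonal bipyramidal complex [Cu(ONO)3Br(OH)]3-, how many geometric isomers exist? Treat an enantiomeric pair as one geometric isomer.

In a trigonal bipyramid the two axial positions differ from the three equatorial ones.
The distinct arrangements are (4 in all): Br axial, OH axial; Br axial, OH equatorial; Br equatorial, OH axial; Br equatorial, OH equatorial.

4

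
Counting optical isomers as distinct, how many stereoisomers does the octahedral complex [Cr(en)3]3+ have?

2

In an octahedral complex each vertex has one trans partner and four cis neighbours.
Each en is bidentate and must span two cis positions.
Only one geometric arrangement is possible; it has no improper symmetry element, so it exists as a pair of enantiomers (2 stereoisomers).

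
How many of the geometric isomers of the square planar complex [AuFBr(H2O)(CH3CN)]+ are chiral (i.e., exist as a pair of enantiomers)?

0

In a square planar complex each vertex has one trans partner and two cis neighbours.
The distinct arrangements are (3 in all): (Br/F trans, CH3CN/H2O trans); (Br/H2O trans, CH3CN/F trans); (Br/CH3CN trans, F/H2O trans).
Each arrangement has an internal mirror plane or centre of symmetry, so none is chiral.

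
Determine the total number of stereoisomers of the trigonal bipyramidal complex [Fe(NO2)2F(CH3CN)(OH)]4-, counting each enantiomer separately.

In a trigonal bipyramid the two axial positions differ from the three equatorial ones.
Systematic enumeration (placing each ligand type in turn and discarding arrangements equivalent by rotation or reflection) gives 7 geometric isomers.
Of these, 3 lack any improper symmetry element and so occur as enantiomeric pairs, giving 7 + 3 = 10 stereoisomers in total.

10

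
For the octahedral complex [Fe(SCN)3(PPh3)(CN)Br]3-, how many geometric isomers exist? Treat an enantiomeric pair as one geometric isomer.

An octahedron has six vertices in three trans pairs; every non-trans pair is cis.
Working through the distinct placements yields 4 geometric isomers: SCN mer (3 arrangements); SCN fac (chiral).

4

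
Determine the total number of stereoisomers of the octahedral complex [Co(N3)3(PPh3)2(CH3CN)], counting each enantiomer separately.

3

In an octahedral complex each vertex has one trans partner and four cis neighbours.
There are 3 geometric isomers: N3 mer, PPh3 trans; N3 fac, PPh3 cis; N3 mer, PPh3 cis.
Each arrangement has an internal mirror plane or centre of symmetry, so none is chiral.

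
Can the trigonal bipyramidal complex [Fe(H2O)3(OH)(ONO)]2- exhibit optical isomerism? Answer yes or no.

In a trigonal bipyramid the two axial positions differ from the three equatorial ones.
The distinct arrangements are (4 in all): OH equatorial, ONO equatorial; OH axial, ONO equatorial; OH equatorial, ONO axial; OH axial, ONO axial.
Each arrangement has an internal mirror plane or centre of symmetry, so none is chiral.

no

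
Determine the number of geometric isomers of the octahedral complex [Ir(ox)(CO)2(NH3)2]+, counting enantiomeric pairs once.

3

The six octahedral sites form three mutually perpendicular trans pairs.
Each ox is bidentate and must span two cis positions.
The distinct arrangements are (3 in all): CO trans, NH3 cis; CO cis, NH3 cis (chiral); CO cis, NH3 trans.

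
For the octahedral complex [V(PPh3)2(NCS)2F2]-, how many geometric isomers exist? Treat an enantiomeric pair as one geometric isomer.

5

The six octahedral sites form three mutually perpendicular trans pairs.
There are 5 geometric isomers: PPh3 trans, NCS trans, F trans; PPh3 cis, NCS cis, F trans; PPh3 trans, NCS cis, F cis; PPh3 cis, NCS cis, F cis (chiral); PPh3 cis, NCS trans, F cis.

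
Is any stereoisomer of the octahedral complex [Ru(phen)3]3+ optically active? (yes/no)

yes

Each phen is bidentate and must span two cis positions.
Only one geometric arrangement is possible; it has no improper symmetry element, so it exists as a pair of enantiomers (2 stereoisomers).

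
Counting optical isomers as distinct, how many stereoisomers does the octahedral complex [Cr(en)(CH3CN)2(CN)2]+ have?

The six octahedral sites form three mutually perpendicular trans pairs.
Each en is bidentate and must span two cis positions.
Working through the distinct placements yields 3 geometric isomers: CH3CN trans, CN cis; CH3CN cis, CN cis (chiral); CH3CN cis, CN trans.
One of these lacks any improper symmetry element and so occurs as an enantiomeric pair, giving 3 + 1 = 4 stereoisomers in total.

4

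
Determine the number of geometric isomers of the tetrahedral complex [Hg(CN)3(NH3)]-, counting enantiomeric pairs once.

1

All four vertices of a tetrahedron are equivalent and mutually adjacent, so cis/trans isomerism cannot arise.
Only one geometric arrangement is possible.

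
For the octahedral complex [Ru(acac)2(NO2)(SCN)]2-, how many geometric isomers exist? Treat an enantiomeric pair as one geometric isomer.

2

In an octahedral complex each vertex has one trans partner and four cis neighbours.
Each acac is bidentate and must span two cis positions.
There are 2 geometric isomers: NO2 and SCN mutually trans; NO2 and SCN mutually cis (chiral).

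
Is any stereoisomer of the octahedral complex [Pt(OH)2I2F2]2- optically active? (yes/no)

yes

In an octahedral complex each vertex has one trans partner and four cis neighbours.
Systematic placement gives 5 geometric isomers: OH trans, I trans, F trans; OH cis, I cis, F trans; OH trans, I cis, F cis; OH cis, I cis, F cis (chiral); OH cis, I trans, F cis.
One of these lacks any improper symmetry element and so occurs as an enantiomeric pair, giving 5 + 1 = 6 stereoisomers in total.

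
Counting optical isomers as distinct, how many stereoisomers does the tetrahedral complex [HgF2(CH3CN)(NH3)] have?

In a tetrahedral complex all four positions are equivalent and every pair of ligands is adjacent — there is no cis/trans distinction.
Only one geometric arrangement is possible.

1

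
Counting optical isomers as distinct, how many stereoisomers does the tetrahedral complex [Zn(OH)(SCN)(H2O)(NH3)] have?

All four vertices of a tetrahedron are equivalent and mutually adjacent, so cis/trans isomerism cannot arise.
Only one geometric arrangement is possible; it has no improper symmetry element, so it exists as a pair of enantiomers (2 stereoisomers).

2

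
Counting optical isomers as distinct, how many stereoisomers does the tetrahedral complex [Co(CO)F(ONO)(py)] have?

In a tetrahedral complex all four positions are equivalent and every pair of ligands is adjacent — there is no cis/trans distinction.
Only one geometric arrangement is possible; it has no improper symmetry element, so it exists as a pair of enantiomers (2 stereoisomers).

2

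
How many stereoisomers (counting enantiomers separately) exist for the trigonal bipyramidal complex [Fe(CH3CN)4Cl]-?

2

Working through the distinct placements yields 2 geometric isomers: Cl equatorial; Cl axial.
Each arrangement has an internal mirror plane or centre of symmetry, so none is chiral.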